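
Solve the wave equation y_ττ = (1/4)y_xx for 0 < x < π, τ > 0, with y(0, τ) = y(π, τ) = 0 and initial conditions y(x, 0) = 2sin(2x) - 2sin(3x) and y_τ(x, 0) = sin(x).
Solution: Using separation of variables y = X(x)T(τ):
Eigenfunctions: sin(nx), n = 1, 2, 3, ...
General solution: y(x, τ) = Σ [A_n cos(n τ/2) + B_n sin(n τ/2)] sin(nx)
From y(x,0) = 2sin(2x) - 2sin(3x): A_2=2, A_3=-2. From y_τ(x,0) = sin(x), using y_τ(x,0) = Σ ω_n B_n sin(nx) with ω_n = n/2: B_1 = 1/(1/2) = 2.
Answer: y(x, τ) = 2sin(x)sin(τ/2) + 2sin(2x)cos(τ) - 2sin(3x)cos(3τ/2)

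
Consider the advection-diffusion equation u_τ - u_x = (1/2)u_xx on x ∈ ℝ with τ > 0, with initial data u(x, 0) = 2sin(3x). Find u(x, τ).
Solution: Moving frame: η = x + τ, σ = τ, u = w(η,σ), so u_τ = w_σ + w_η and u_xx = w_ηη.
Hence u_τ - u_x = w_σ and the PDE becomes the heat equation w_σ = (1/2)w_ηη on η ∈ ℝ.
Initial data: w(η,0) = u(η,0) = 2sin(3η). Each mode sin(nη) decays as exp(-n²σ/2) on ℝ, so w(η,σ) = Σ c_n exp(-n²σ/2) sin(nη) with c_3=2: w(η,σ) = 2exp(-9σ/2)sin(3η).
Substituting back: u(x,τ) = w(x + τ, τ).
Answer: u(x, τ) = 2exp(-9τ/2)sin(3x + 3τ)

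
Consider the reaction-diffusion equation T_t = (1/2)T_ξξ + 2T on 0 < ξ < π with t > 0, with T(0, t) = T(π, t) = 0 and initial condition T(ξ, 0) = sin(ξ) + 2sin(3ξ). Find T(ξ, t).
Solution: Substitute T = exp(2t)u, i.e. u = exp(-2t)T.
By the product rule, T_t = exp(2t)(u_t + 2u), T_ξξ = exp(2t)u_ξξ.
Substituting into the PDE and dividing by exp(2t): u_t + 2u = (1/2)u_ξξ + 2u.
The lower-order terms cancel, leaving the standard heat equation u_t = (1/2)u_ξξ.
Initial data for u: u(ξ,0) = T(ξ,0) = sin(ξ) + 2sin(3ξ). The boundary conditions carry over: u(0,t) = u(π,t) = 0.
Solve for u:
  Using separation of variables u = X(ξ)G(t):
  Eigenfunctions: sin(nξ), n = 1, 2, 3, ...
  General solution: u(ξ, t) = Σ c_n sin(nξ) exp(-n² t/2)
  Matching u(ξ,0) = sin(ξ) + 2sin(3ξ) term by term: c_1=1, c_3=2.
Hence u(ξ,t) = exp(-t/2)sin(ξ) + 2exp(-9t/2)sin(3ξ).
Transform back: T(ξ,t) = exp(2t)u(ξ,t).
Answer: T(ξ, t) = exp(3t/2)sin(ξ) + 2exp(-5t/2)sin(3ξ)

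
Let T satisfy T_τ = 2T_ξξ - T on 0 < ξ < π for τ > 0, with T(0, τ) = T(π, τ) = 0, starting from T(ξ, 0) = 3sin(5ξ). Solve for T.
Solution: Substitute T = exp(-τ)u.
Then T_τ = exp(-τ)(u_τ - u), T_ξξ = exp(-τ)u_ξξ; substituting and dividing by exp(-τ), the lower-order terms cancel: u_τ = 2u_ξξ (standard heat equation).
Data for u: u(ξ,0) = T(ξ,0) = 3sin(5ξ). The boundary conditions carry over: u(0,τ) = u(π,τ) = 0.
Separating variables: u = Σ c_n exp(-2n²τ) sin(nξ). From u(ξ,0) = 3sin(5ξ): c_5=3.
So u(ξ,τ) = 3exp(-50τ)sin(5ξ), and T(ξ,τ) = exp(-τ)u(ξ,τ).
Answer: T(ξ, τ) = 3exp(-51τ)sin(5ξ)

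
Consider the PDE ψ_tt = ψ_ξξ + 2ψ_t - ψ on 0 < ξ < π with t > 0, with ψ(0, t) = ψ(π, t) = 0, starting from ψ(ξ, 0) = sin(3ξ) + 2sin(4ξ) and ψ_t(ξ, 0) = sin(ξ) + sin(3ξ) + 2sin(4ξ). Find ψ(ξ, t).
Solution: Substitute ψ = exp(t)u, i.e. u = exp(-t)ψ.
By the product rule, ψ_t = exp(t)(u_t + u), ψ_tt = exp(t)(u_tt + 2u_t + u), ψ_ξξ = exp(t)u_ξξ.
Substituting into the PDE and dividing by exp(t): u_tt + 2u_t + u = u_ξξ + 2(u_t + u) - u.
The lower-order terms cancel, leaving the standard wave equation u_tt = u_ξξ.
Initial data for u: u(ξ,0) = ψ(ξ,0) = sin(3ξ) + 2sin(4ξ); u_t(ξ,0) = ψ_t(ξ,0) - ψ(ξ,0) = sin(ξ). The boundary conditions carry over: u(0,t) = u(π,t) = 0.
Solve for u:
  Using separation of variables u = X(ξ)T(t):
  Eigenfunctions: sin(nξ), n = 1, 2, 3, ...
  General solution: u(ξ, t) = Σ [A_n cos(n t) + B_n sin(n t)] sin(nξ)
  From u(ξ,0) = sin(3ξ) + 2sin(4ξ): A_3=1, A_4=2. From u_t(ξ,0) = sin(ξ), using u_t(ξ,0) = Σ ω_n B_n sin(nξ) with ω_n = n: B_1 = 1/1 = 1.
Hence u(ξ,t) = sin(t)sin(ξ) + sin(3ξ)cos(3t) + 2sin(4ξ)cos(4t).
Transform back: ψ(ξ,t) = exp(t)u(ξ,t).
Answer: ψ(ξ, t) = exp(t)sin(t)sin(ξ) + exp(t)sin(3ξ)cos(3t) + 2exp(t)sin(4ξ)cos(4t)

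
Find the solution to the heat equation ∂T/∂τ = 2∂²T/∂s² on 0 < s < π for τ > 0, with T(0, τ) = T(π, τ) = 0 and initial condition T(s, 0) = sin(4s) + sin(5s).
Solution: Separating variables: T = Σ c_n exp(-2n²τ) sin(ns). From T(s,0) = sin(4s) + sin(5s): c_4=1, c_5=1.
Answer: T(s, τ) = exp(-32τ)sin(4s) + exp(-50τ)sin(5s)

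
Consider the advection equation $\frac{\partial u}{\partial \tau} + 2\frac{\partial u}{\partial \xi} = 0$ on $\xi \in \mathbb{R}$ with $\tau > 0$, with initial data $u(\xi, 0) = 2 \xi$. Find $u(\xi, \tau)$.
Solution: By method of characteristics (waves move right with speed 2):
Along characteristics $\xi - 2\tau =$ const, $u$ is constant, so $u(\xi,\tau) = f(\xi - 2\tau)$ with $f = u( \cdot , 0)$.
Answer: $u(\xi, \tau) = -4 \tau + 2 \xi$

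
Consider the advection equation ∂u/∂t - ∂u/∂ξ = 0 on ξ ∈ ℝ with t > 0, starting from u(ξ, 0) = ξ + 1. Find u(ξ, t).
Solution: By characteristics (dξ/dt = -1), u(ξ,t) = f(ξ + t) with f = u(·, 0).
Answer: u(ξ, t) = t + ξ + 1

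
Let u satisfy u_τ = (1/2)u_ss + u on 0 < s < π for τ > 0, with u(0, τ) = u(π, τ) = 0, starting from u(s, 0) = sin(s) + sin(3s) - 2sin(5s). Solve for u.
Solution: Substitute u = exp(τ)w.
Then u_τ = exp(τ)(w_τ + w), u_ss = exp(τ)w_ss; substituting and dividing by exp(τ), the lower-order terms cancel: w_τ = (1/2)w_ss (standard heat equation).
Data for w: w(s,0) = u(s,0) = sin(s) + sin(3s) - 2sin(5s). The boundary conditions carry over: w(0,τ) = w(π,τ) = 0.
Separating variables: w = Σ c_n exp(-n²τ/2) sin(ns). From w(s,0) = sin(s) + sin(3s) - 2sin(5s): c_1=1, c_3=1, c_5=-2.
So w(s,τ) = exp(-τ/2)sin(s) + exp(-9τ/2)sin(3s) - 2exp(-25τ/2)sin(5s), and u(s,τ) = exp(τ)w(s,τ).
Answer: u(s, τ) = exp(τ/2)sin(s) + exp(-7τ/2)sin(3s) - 2exp(-23τ/2)sin(5s)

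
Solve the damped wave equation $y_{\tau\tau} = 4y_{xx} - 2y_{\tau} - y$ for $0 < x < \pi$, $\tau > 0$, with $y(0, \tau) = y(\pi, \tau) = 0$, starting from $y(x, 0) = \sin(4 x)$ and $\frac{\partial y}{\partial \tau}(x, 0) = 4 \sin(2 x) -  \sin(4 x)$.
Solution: Substitute $y = e^{-\tau}u$, i.e. $u = e^{\tau}y$.
By the product rule, $y_{\tau} = e^{-\tau}(u_{\tau} - u)$, $y_{\tau\tau} = e^{-\tau}(u_{\tau\tau} - 2u_{\tau} + u)$, $y_{xx} = e^{-\tau}u_{xx}$.
Substituting into the PDE and dividing by $e^{-\tau}$: $u_{\tau\tau} - 2u_{\tau} + u = 4u_{xx} - 2(u_{\tau} - u) - u$.
The lower-order terms cancel, leaving the standard wave equation $u_{\tau\tau} = 4u_{xx}$.
Initial data for $u$: $u(x,0) = y(x,0) = \sin(4 x)$; $u_{\tau}(x,0) = y_{\tau}(x,0) + y(x,0) = 4 \sin(2 x)$. The boundary conditions carry over: $u(0,\tau) = u(\pi,\tau) = 0$.
Solve for $u$:
  Using separation of variables $u = X(x)T(\tau)$:
  Eigenfunctions: $\sin(nx)$, $n = 1, 2, 3, \ldots$
  General solution: $u(x, \tau) = \sum [A_n \cos(2n \tau) + B_n \sin(2n \tau)] \sin(nx)$
  From $u(x,0) = \sin(4 x)$: $A_4=1$. From $u_{\tau}(x,0) = 4 \sin(2 x)$, using $u_{\tau}(x,0) = \sum \omega_n B_n \sin(nx)$ with $\omega_n = 2n$: $B_2 = 4/4 = 1$.
Hence $u(x,\tau) = \sin(2 x) \sin(4 \tau) + \sin(4 x) \cos(8 \tau)$.
Transform back: $y(x,\tau) = e^{-\tau}u(x,\tau)$.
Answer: $y(x, \tau) = e^{-\tau} \sin(4 \tau) \sin(2 x) + e^{-\tau} \sin(4 x) \cos(8 \tau)$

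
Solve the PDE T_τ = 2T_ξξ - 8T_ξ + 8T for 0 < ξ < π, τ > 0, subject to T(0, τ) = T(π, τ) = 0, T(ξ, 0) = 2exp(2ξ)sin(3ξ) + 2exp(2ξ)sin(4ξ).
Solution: Substitute T = exp(2ξ)u, i.e. u = exp(-2ξ)T.
By the product rule, T_ξ = exp(2ξ)(u_ξ + 2u), T_ξξ = exp(2ξ)(u_ξξ + 4u_ξ + 4u), T_τ = exp(2ξ)u_τ.
Substituting into the PDE and dividing by exp(2ξ): u_τ = 2(u_ξξ + 4u_ξ + 4u) - 8(u_ξ + 2u) + 8u.
The lower-order terms cancel, leaving the standard heat equation u_τ = 2u_ξξ.
Initial data for u: u(ξ,0) = exp(-2ξ)T(ξ,0) = 2sin(3ξ) + 2sin(4ξ). The boundary conditions carry over: u(0,τ) = u(π,τ) = 0.
Solve for u:
  Using separation of variables u = X(ξ)G(τ):
  Eigenfunctions: sin(nξ), n = 1, 2, 3, ...
  General solution: u(ξ, τ) = Σ c_n sin(nξ) exp(-2n² τ)
  Matching u(ξ,0) = 2sin(3ξ) + 2sin(4ξ) term by term: c_3=2, c_4=2.
Hence u(ξ,τ) = 2exp(-18τ)sin(3ξ) + 2exp(-32τ)sin(4ξ).
Transform back: T(ξ,τ) = exp(2ξ)u(ξ,τ).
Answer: T(ξ, τ) = 2exp(2ξ)exp(-18τ)sin(3ξ) + 2exp(2ξ)exp(-32τ)sin(4ξ)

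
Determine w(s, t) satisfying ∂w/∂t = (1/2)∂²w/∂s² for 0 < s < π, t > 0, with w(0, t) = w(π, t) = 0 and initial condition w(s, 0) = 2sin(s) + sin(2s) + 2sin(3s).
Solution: Using separation of variables w = X(s)T(t):
Eigenfunctions: sin(ns), n = 1, 2, 3, ...
General solution: w(s, t) = Σ c_n sin(ns) exp(-n² t/2)
Matching w(s,0) = 2sin(s) + sin(2s) + 2sin(3s) term by term: c_1=2, c_2=1, c_3=2.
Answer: w(s, t) = exp(-2t)sin(2s) + 2exp(-t/2)sin(s) + 2exp(-9t/2)sin(3s)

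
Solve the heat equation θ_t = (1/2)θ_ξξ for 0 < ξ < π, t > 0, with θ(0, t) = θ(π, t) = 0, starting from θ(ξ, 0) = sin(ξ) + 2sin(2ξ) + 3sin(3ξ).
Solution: Separating variables: θ = Σ c_n exp(-n²t/2) sin(nξ). From θ(ξ,0) = sin(ξ) + 2sin(2ξ) + 3sin(3ξ): c_1=1, c_2=2, c_3=3.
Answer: θ(ξ, t) = 2exp(-2t)sin(2ξ) + exp(-t/2)sin(ξ) + 3exp(-9t/2)sin(3ξ)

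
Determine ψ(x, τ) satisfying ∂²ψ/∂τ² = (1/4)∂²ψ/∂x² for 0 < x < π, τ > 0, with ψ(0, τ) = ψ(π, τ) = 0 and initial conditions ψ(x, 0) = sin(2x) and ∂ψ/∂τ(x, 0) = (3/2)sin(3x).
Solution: Separating variables: ψ = Σ [A_n cos(ω_n τ) + B_n sin(ω_n τ)] sin(nx), ω_n = n/2. From ICs (B_n = velocity coefficient / ω_n): A_2=1, B_3=1.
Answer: ψ(x, τ) = sin(2x)cos(τ) + sin(3x)sin(3τ/2)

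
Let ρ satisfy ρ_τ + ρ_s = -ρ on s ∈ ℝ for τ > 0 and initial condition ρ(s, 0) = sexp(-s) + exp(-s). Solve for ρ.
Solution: Substitute ρ = exp(-s)u, i.e. u = exp(s)ρ.
By the product rule, ρ_s = exp(-s)(u_s - u), ρ_τ = exp(-s)u_τ.
Substituting into the PDE and dividing by exp(-s): u_τ + (u_s - u) = -u.
The lower-order terms cancel, leaving the standard advection equation u_τ + u_s = 0.
Initial data for u: u(s,0) = exp(s)ρ(s,0) = s + 1.
Solve for u:
  By method of characteristics (waves move right with speed 1):
  Along characteristics s - τ = const, u is constant, so u(s,τ) = f(s - τ) with f = u(·, 0).
Hence u(s,τ) = s - τ + 1.
Transform back: ρ(s,τ) = exp(-s)u(s,τ).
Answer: ρ(s, τ) = sexp(-s) - τexp(-s) + exp(-s)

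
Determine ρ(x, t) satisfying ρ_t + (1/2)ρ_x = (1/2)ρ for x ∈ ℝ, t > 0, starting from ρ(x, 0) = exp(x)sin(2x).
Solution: Substitute ρ = exp(x)u.
Then ρ_x = exp(x)(u_x + u), ρ_t = exp(x)u_t; substituting and dividing by exp(x), the lower-order terms cancel: u_t + (1/2)u_x = 0 (standard advection equation).
Data for u: u(x,0) = exp(-x)ρ(x,0) = sin(2x).
By characteristics (dx/dt = 1/2), u(x,t) = f(x - (1/2)t) with f = u(·, 0).
So u(x,t) = -sin(t - 2x), and ρ(x,t) = exp(x)u(x,t).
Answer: ρ(x, t) = -exp(x)sin(t - 2x)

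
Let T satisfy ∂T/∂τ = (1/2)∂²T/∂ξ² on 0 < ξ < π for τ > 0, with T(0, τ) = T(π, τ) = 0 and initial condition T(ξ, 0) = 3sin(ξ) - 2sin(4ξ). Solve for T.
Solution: Using separation of variables T = X(ξ)G(τ):
Eigenfunctions: sin(nξ), n = 1, 2, 3, ...
General solution: T(ξ, τ) = Σ c_n sin(nξ) exp(-n² τ/2)
Matching T(ξ,0) = 3sin(ξ) - 2sin(4ξ) term by term: c_1=3, c_4=-2.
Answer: T(ξ, τ) = -2exp(-8τ)sin(4ξ) + 3exp(-τ/2)sin(ξ)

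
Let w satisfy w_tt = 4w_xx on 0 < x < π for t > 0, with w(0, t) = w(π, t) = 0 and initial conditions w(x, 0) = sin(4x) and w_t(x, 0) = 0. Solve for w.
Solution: Using separation of variables w = X(x)T(t):
Eigenfunctions: sin(nx), n = 1, 2, 3, ...
General solution: w(x, t) = Σ [A_n cos(2n t) + B_n sin(2n t)] sin(nx)
From w(x,0) = sin(4x): A_4=1. From w_t(x,0) = 0: all B_n = 0.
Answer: w(x, t) = sin(4x)cos(8t)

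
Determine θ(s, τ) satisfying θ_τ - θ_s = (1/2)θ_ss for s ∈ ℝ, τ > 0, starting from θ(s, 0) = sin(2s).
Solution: Moving frame: η = s + τ, σ = τ, θ = u(η,σ), so θ_τ = u_σ + u_η and θ_ss = u_ηη.
Hence θ_τ - θ_s = u_σ and the PDE becomes the heat equation u_σ = (1/2)u_ηη on η ∈ ℝ.
Initial data: u(η,0) = θ(η,0) = sin(2η). Each mode sin(nη) decays as exp(-n²σ/2) on ℝ, so u(η,σ) = Σ c_n exp(-n²σ/2) sin(nη) with c_2=1: u(η,σ) = exp(-2σ)sin(2η).
Substituting back: θ(s,τ) = u(s + τ, τ).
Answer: θ(s, τ) = exp(-2τ)sin(2s + 2τ)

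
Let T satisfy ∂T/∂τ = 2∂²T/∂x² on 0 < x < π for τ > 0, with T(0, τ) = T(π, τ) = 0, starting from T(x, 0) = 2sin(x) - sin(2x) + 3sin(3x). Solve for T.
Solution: Using separation of variables T = X(x)G(τ):
Eigenfunctions: sin(nx), n = 1, 2, 3, ...
General solution: T(x, τ) = Σ c_n sin(nx) exp(-2n² τ)
Matching T(x,0) = 2sin(x) - sin(2x) + 3sin(3x) term by term: c_1=2, c_2=-1, c_3=3.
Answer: T(x, τ) = 2exp(-2τ)sin(x) - exp(-8τ)sin(2x) + 3exp(-18τ)sin(3x)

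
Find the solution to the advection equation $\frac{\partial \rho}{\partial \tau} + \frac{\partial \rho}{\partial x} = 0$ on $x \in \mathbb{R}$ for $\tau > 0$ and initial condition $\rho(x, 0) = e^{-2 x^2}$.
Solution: By method of characteristics (waves move right with speed 1):
Along characteristics $x - \tau =$ const, $\rho$ is constant, so $\rho(x,\tau) = f(x - \tau)$ with $f = \rho( \cdot , 0)$.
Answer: $\rho(x, \tau) = e^{-2 (-\tau + x)^2}$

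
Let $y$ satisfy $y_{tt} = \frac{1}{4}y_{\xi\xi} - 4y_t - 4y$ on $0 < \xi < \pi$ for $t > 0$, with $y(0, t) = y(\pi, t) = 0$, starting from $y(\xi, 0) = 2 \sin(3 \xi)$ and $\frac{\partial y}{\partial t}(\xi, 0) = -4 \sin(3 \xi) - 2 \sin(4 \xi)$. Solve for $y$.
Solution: Substitute $y = e^{-2t}u$.
Then $y_t = e^{-2t}(u_t - 2u)$, $y_{tt} = e^{-2t}(u_{tt} - 4u_t + 4u)$, $y_{\xi\xi} = e^{-2t}u_{\xi\xi}$; substituting and dividing by $e^{-2t}$, the lower-order terms cancel: $u_{tt} = \frac{1}{4}u_{\xi\xi}$ (standard wave equation).
Data for $u$: $u(\xi,0) = y(\xi,0) = 2 \sin(3 \xi)$; $u_t(\xi,0) = y_t(\xi,0) + 2y(\xi,0) = -2 \sin(4 \xi)$. The boundary conditions carry over: $u(0,t) = u(\pi,t) = 0$.
Separating variables: $u = \sum [A_n \cos(\omega_n t) + B_n \sin(\omega_n t)] \sin(n\xi)$, $\omega_n = n/2$. From ICs ($B_n$ = velocity coefficient / $\omega_n$): $A_3=2, B_4=-1$.
So $u(\xi,t) = - \sin(2 t) \sin(4 \xi) + 2 \sin(3 \xi) \cos(3 t/2)$, and $y(\xi,t) = e^{-2t}u(\xi,t)$.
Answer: $y(\xi, t) = 2 e^{-2 t} \sin(3 \xi) \cos(3 t/2) -  e^{-2 t} \sin(4 \xi) \sin(2 t)$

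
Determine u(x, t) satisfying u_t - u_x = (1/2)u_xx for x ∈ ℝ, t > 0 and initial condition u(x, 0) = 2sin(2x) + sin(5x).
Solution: Moving frame: η = x + t, σ = t, u = w(η,σ), so u_t = w_σ + w_η and u_xx = w_ηη.
Hence u_t - u_x = w_σ and the PDE becomes the heat equation w_σ = (1/2)w_ηη on η ∈ ℝ.
Initial data: w(η,0) = u(η,0) = 2sin(2η) + sin(5η). Each mode sin(nη) decays as exp(-n²σ/2) on ℝ, so w(η,σ) = Σ c_n exp(-n²σ/2) sin(nη) with c_2=2, c_5=1: w(η,σ) = 2exp(-2σ)sin(2η) + exp(-25σ/2)sin(5η).
Substituting back: u(x,t) = w(x + t, t).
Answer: u(x, t) = 2exp(-2t)sin(2t + 2x) + exp(-25t/2)sin(5t + 5x)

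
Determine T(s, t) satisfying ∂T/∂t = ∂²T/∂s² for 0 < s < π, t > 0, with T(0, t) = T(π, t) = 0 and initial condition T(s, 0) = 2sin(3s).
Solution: Separating variables: T = Σ c_n exp(-n²t) sin(ns). From T(s,0) = 2sin(3s): c_3=2.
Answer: T(s, t) = 2exp(-9t)sin(3s)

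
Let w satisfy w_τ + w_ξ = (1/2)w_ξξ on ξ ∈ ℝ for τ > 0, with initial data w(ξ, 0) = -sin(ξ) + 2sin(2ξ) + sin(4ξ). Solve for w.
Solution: Moving frame: η = ξ - τ, σ = τ, w = u(η,σ), so w_τ = u_σ - u_η and w_ξξ = u_ηη.
Hence w_τ + w_ξ = u_σ and the PDE becomes the heat equation u_σ = (1/2)u_ηη on η ∈ ℝ.
Initial data: u(η,0) = w(η,0) = -sin(η) + 2sin(2η) + sin(4η). Each mode sin(nη) decays as exp(-n²σ/2) on ℝ, so u(η,σ) = Σ c_n exp(-n²σ/2) sin(nη) with c_1=-1, c_2=2, c_4=1: u(η,σ) = 2exp(-2σ)sin(2η) + exp(-8σ)sin(4η) - exp(-σ/2)sin(η).
Substituting back: w(ξ,τ) = u(ξ - τ, τ).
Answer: w(ξ, τ) = 2exp(-2τ)sin(2ξ - 2τ) + exp(-8τ)sin(4ξ - 4τ) - exp(-τ/2)sin(ξ - τ)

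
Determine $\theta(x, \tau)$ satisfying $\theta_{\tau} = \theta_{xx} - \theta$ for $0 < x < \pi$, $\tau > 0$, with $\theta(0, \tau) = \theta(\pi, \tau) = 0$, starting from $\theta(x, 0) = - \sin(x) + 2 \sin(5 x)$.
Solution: Substitute $\theta = e^{-\tau}u$, i.e. $u = e^{\tau}\theta$.
By the product rule, $\theta_{\tau} = e^{-\tau}(u_{\tau} - u)$, $\theta_{xx} = e^{-\tau}u_{xx}$.
Substituting into the PDE and dividing by $e^{-\tau}$: $u_{\tau} - u = u_{xx} - u$.
The lower-order terms cancel, leaving the standard heat equation $u_{\tau} = u_{xx}$.
Initial data for $u$: $u(x,0) = \theta(x,0) = - \sin(x) + 2 \sin(5 x)$. The boundary conditions carry over: $u(0,\tau) = u(\pi,\tau) = 0$.
Solve for $u$:
  Using separation of variables $u = X(x)G(\tau)$:
  Eigenfunctions: $\sin(nx)$, $n = 1, 2, 3, \ldots$
  General solution: $u(x, \tau) = \sum c_n \sin(nx) e^{-n^2 \tau}$
  Matching $u(x,0) = - \sin(x) + 2 \sin(5 x)$ term by term: $c_1=-1, c_5=2$.
Hence $u(x,\tau) = - e^{-\tau} \sin(x) + 2 e^{-25 \tau} \sin(5 x)$.
Transform back: $\theta(x,\tau) = e^{-\tau}u(x,\tau)$.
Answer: $\theta(x, \tau) = - e^{-2 \tau} \sin(x) + 2 e^{-26 \tau} \sin(5 x)$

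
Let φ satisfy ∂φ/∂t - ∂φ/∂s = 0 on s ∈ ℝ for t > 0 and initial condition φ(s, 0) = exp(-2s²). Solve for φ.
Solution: By characteristics (ds/dt = -1), φ(s,t) = f(s + t) with f = φ(·, 0).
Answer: φ(s, t) = exp(-2(s + t)²)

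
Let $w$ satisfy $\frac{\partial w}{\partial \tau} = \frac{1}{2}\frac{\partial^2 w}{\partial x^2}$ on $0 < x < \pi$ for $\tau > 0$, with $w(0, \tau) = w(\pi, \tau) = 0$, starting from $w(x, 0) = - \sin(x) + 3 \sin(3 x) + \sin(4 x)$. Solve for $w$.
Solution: Using separation of variables $w = X(x)T(\tau)$:
Eigenfunctions: $\sin(nx)$, $n = 1, 2, 3, \ldots$
General solution: $w(x, \tau) = \sum c_n \sin(nx) e^{-n^2 \tau/2}$
Matching $w(x,0) = - \sin(x) + 3 \sin(3 x) + \sin(4 x)$ term by term: $c_1=-1, c_3=3, c_4=1$.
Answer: $w(x, \tau) = e^{-8 \tau} \sin(4 x) -  e^{-\tau/2} \sin(x) + 3 e^{-9 \tau/2} \sin(3 x)$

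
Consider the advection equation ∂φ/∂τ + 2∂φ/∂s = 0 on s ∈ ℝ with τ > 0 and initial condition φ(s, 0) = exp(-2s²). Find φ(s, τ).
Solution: By characteristics (ds/dτ = 2), φ(s,τ) = f(s - 2τ) with f = φ(·, 0).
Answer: φ(s, τ) = exp(-2(s - 2τ)²)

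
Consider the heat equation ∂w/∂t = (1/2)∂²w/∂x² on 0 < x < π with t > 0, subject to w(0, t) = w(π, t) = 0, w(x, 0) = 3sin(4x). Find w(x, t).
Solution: Separating variables: w = Σ c_n exp(-n²t/2) sin(nx). From w(x,0) = 3sin(4x): c_4=3.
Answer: w(x, t) = 3exp(-8t)sin(4x)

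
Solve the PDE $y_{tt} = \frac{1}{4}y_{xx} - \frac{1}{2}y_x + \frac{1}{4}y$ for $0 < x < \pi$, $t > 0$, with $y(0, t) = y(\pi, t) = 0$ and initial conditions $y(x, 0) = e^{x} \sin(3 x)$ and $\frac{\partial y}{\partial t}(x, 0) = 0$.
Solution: Substitute $y = e^{x}u$, i.e. $u = e^{-x}y$.
By the product rule, $y_x = e^{x}(u_x + u)$, $y_{xx} = e^{x}(u_{xx} + 2u_x + u)$, $y_{tt} = e^{x}u_{tt}$.
Substituting into the PDE and dividing by $e^{x}$: $u_{tt} = \frac{1}{4}(u_{xx} + 2u_x + u) - \frac{1}{2}(u_x + u) + \frac{1}{4}u$.
The lower-order terms cancel, leaving the standard wave equation $u_{tt} = \frac{1}{4}u_{xx}$.
Initial data for $u$: $u(x,0) = e^{-x}y(x,0) = \sin(3 x)$; $u_t(x,0) = e^{-x}y_t(x,0) = 0$. The boundary conditions carry over: $u(0,t) = u(\pi,t) = 0$.
Solve for $u$:
  Using separation of variables $u = X(x)T(t)$:
  Eigenfunctions: $\sin(nx)$, $n = 1, 2, 3, \ldots$
  General solution: $u(x, t) = \sum [A_n \cos(n t/2) + B_n \sin(n t/2)] \sin(nx)$
  From $u(x,0) = \sin(3 x)$: $A_3=1$. From $u_t(x,0) = 0$: all $B_n = 0$.
Hence $u(x,t) = \sin(3 x) \cos(3 t/2)$.
Transform back: $y(x,t) = e^{x}u(x,t)$.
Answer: $y(x, t) = e^{x} \sin(3 x) \cos(3 t/2)$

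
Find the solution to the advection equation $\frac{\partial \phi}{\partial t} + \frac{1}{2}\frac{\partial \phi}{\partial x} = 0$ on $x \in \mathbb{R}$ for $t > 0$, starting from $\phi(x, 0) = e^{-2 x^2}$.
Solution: By method of characteristics (waves move right with speed 1/2):
Along characteristics $x - \frac{1}{2}t =$ const, $\phi$ is constant, so $\phi(x,t) = f(x - \frac{1}{2}t)$ with $f = \phi( \cdot , 0)$.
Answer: $\phi(x, t) = e^{-2 (-t/2 + x)^2}$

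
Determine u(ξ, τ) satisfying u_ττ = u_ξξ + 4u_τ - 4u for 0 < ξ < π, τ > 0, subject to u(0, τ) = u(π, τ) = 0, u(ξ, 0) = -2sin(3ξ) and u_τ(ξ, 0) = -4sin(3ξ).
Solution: Substitute u = exp(2τ)w, i.e. w = exp(-2τ)u.
By the product rule, u_τ = exp(2τ)(w_τ + 2w), u_ττ = exp(2τ)(w_ττ + 4w_τ + 4w), u_ξξ = exp(2τ)w_ξξ.
Substituting into the PDE and dividing by exp(2τ): w_ττ + 4w_τ + 4w = w_ξξ + 4(w_τ + 2w) - 4w.
The lower-order terms cancel, leaving the standard wave equation w_ττ = w_ξξ.
Initial data for w: w(ξ,0) = u(ξ,0) = -2sin(3ξ); w_τ(ξ,0) = u_τ(ξ,0) - 2u(ξ,0) = 0. The boundary conditions carry over: w(0,τ) = w(π,τ) = 0.
Solve for w:
  Using separation of variables w = X(ξ)T(τ):
  Eigenfunctions: sin(nξ), n = 1, 2, 3, ...
  General solution: w(ξ, τ) = Σ [A_n cos(n τ) + B_n sin(n τ)] sin(nξ)
  From w(ξ,0) = -2sin(3ξ): A_3=-2. From w_τ(ξ,0) = 0: all B_n = 0.
Hence w(ξ,τ) = -2sin(3ξ)cos(3τ).
Transform back: u(ξ,τ) = exp(2τ)w(ξ,τ).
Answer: u(ξ, τ) = -2exp(2τ)sin(3ξ)cos(3τ)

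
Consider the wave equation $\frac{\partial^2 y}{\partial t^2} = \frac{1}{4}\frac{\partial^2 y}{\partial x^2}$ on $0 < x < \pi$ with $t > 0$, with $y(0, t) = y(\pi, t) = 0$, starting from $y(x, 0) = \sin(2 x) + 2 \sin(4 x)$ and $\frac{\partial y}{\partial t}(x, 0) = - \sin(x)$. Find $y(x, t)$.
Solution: Using separation of variables $y = X(x)T(t)$:
Eigenfunctions: $\sin(nx)$, $n = 1, 2, 3, \ldots$
General solution: $y(x, t) = \sum [A_n \cos(n t/2) + B_n \sin(n t/2)] \sin(nx)$
From $y(x,0) = \sin(2 x) + 2 \sin(4 x)$: $A_2=1, A_4=2$. From $y_t(x,0) = - \sin(x)$, using $y_t(x,0) = \sum \omega_n B_n \sin(nx)$ with $\omega_n = n/2$: $B_1 = (-1)/(1/2) = -2$.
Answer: $y(x, t) = -2 \sin(t/2) \sin(x) + \sin(2 x) \cos(t) + 2 \sin(4 x) \cos(2 t)$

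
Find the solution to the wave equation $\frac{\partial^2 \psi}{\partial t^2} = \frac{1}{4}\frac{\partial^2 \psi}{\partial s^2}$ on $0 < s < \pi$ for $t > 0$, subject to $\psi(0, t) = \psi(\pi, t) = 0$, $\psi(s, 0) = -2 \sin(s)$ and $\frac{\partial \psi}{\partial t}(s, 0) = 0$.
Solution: Separating variables: $\psi = \sum [A_n \cos(\omega_n t) + B_n \sin(\omega_n t)] \sin(ns)$, $\omega_n = n/2$. From ICs: $A_1=-2$.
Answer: $\psi(s, t) = -2 \sin(s) \cos(t/2)$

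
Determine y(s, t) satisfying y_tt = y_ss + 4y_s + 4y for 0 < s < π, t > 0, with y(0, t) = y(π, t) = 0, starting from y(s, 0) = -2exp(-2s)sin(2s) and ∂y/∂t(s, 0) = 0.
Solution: Substitute y = exp(-2s)u, i.e. u = exp(2s)y.
By the product rule, y_s = exp(-2s)(u_s - 2u), y_ss = exp(-2s)(u_ss - 4u_s + 4u), y_tt = exp(-2s)u_tt.
Substituting into the PDE and dividing by exp(-2s): u_tt = (u_ss - 4u_s + 4u) + 4(u_s - 2u) + 4u.
The lower-order terms cancel, leaving the standard wave equation u_tt = u_ss.
Initial data for u: u(s,0) = exp(2s)y(s,0) = -2sin(2s); u_t(s,0) = exp(2s)y_t(s,0) = 0. The boundary conditions carry over: u(0,t) = u(π,t) = 0.
Solve for u:
  Using separation of variables u = X(s)T(t):
  Eigenfunctions: sin(ns), n = 1, 2, 3, ...
  General solution: u(s, t) = Σ [A_n cos(n t) + B_n sin(n t)] sin(ns)
  From u(s,0) = -2sin(2s): A_2=-2. From u_t(s,0) = 0: all B_n = 0.
Hence u(s,t) = -2sin(2s)cos(2t).
Transform back: y(s,t) = exp(-2s)u(s,t).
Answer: y(s, t) = -2exp(-2s)sin(2s)cos(2t)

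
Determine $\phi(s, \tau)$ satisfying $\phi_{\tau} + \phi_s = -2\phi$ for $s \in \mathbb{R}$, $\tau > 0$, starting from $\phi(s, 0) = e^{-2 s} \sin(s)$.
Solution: Substitute $\phi = e^{-2s}u$, i.e. $u = e^{2s}\phi$.
By the product rule, $\phi_s = e^{-2s}(u_s - 2u)$, $\phi_{\tau} = e^{-2s}u_{\tau}$.
Substituting into the PDE and dividing by $e^{-2s}$: $u_{\tau} + (u_s - 2u) = -2u$.
The lower-order terms cancel, leaving the standard advection equation $u_{\tau} + u_s = 0$.
Initial data for $u$: $u(s,0) = e^{2s}\phi(s,0) = \sin(s)$.
Solve for $u$:
  By method of characteristics (waves move right with speed 1):
  Along characteristics $s - \tau =$ const, $u$ is constant, so $u(s,\tau) = f(s - \tau)$ with $f = u( \cdot , 0)$.
Hence $u(s,\tau) = \sin(s - \tau)$.
Transform back: $\phi(s,\tau) = e^{-2s}u(s,\tau)$.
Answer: $\phi(s, \tau) = - e^{-2 s} \sin(\tau - s)$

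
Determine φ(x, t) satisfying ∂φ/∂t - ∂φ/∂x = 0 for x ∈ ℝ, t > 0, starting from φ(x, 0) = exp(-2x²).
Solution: By characteristics (dx/dt = -1), φ(x,t) = f(x + t) with f = φ(·, 0).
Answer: φ(x, t) = exp(-2(t + x)²)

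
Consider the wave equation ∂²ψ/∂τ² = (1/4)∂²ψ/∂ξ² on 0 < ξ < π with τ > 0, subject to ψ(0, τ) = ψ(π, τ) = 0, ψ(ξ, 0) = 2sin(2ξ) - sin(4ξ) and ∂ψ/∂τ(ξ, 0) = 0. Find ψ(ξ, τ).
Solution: Using separation of variables ψ = X(ξ)T(τ):
Eigenfunctions: sin(nξ), n = 1, 2, 3, ...
General solution: ψ(ξ, τ) = Σ [A_n cos(n τ/2) + B_n sin(n τ/2)] sin(nξ)
From ψ(ξ,0) = 2sin(2ξ) - sin(4ξ): A_2=2, A_4=-1. From ψ_τ(ξ,0) = 0: all B_n = 0.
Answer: ψ(ξ, τ) = 2sin(2ξ)cos(τ) - sin(4ξ)cos(2τ)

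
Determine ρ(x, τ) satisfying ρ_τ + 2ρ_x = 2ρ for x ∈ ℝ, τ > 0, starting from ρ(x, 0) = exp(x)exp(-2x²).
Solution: Substitute ρ = exp(x)u.
Then ρ_x = exp(x)(u_x + u), ρ_τ = exp(x)u_τ; substituting and dividing by exp(x), the lower-order terms cancel: u_τ + 2u_x = 0 (standard advection equation).
Data for u: u(x,0) = exp(-x)ρ(x,0) = exp(-2x²).
By characteristics (dx/dτ = 2), u(x,τ) = f(x - 2τ) with f = u(·, 0).
So u(x,τ) = exp(-2(x - 2τ)²), and ρ(x,τ) = exp(x)u(x,τ).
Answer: ρ(x, τ) = exp(x)exp(-2(x - 2τ)²)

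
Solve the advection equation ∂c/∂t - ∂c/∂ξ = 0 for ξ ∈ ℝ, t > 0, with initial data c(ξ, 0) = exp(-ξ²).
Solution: By characteristics (dξ/dt = -1), c(ξ,t) = f(ξ + t) with f = c(·, 0).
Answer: c(ξ, t) = exp(-(t + ξ)²)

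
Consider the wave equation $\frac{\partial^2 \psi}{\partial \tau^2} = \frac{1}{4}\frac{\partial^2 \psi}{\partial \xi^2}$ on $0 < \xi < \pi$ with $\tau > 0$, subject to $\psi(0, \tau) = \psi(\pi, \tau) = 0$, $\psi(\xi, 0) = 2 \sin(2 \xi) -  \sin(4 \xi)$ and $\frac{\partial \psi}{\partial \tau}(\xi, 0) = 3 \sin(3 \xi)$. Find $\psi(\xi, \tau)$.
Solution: Using separation of variables $\psi = X(\xi)T(\tau)$:
Eigenfunctions: $\sin(n\xi)$, $n = 1, 2, 3, \ldots$
General solution: $\psi(\xi, \tau) = \sum [A_n \cos(n \tau/2) + B_n \sin(n \tau/2)] \sin(n\xi)$
From $\psi(\xi,0) = 2 \sin(2 \xi) - \sin(4 \xi)$: $A_2=2, A_4=-1$. From $\psi_{\tau}(\xi,0) = 3 \sin(3 \xi)$, using $\psi_{\tau}(\xi,0) = \sum \omega_n B_n \sin(n\xi)$ with $\omega_n = n/2$: $B_3 = 3/(3/2) = 2$.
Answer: $\psi(\xi, \tau) = 2 \sin(3 \tau/2) \sin(3 \xi) + 2 \sin(2 \xi) \cos(\tau) -  \sin(4 \xi) \cos(2 \tau)$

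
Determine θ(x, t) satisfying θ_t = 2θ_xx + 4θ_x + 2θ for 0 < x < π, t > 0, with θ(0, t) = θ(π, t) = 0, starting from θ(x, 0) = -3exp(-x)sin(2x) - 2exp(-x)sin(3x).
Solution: Substitute θ = exp(-x)u.
Then θ_x = exp(-x)(u_x - u), θ_xx = exp(-x)(u_xx - 2u_x + u), θ_t = exp(-x)u_t; substituting and dividing by exp(-x), the lower-order terms cancel: u_t = 2u_xx (standard heat equation).
Data for u: u(x,0) = exp(x)θ(x,0) = -3sin(2x) - 2sin(3x). The boundary conditions carry over: u(0,t) = u(π,t) = 0.
Separating variables: u = Σ c_n exp(-2n²t) sin(nx). From u(x,0) = -3sin(2x) - 2sin(3x): c_2=-3, c_3=-2.
So u(x,t) = -3exp(-8t)sin(2x) - 2exp(-18t)sin(3x), and θ(x,t) = exp(-x)u(x,t).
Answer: θ(x, t) = -3exp(-8t)exp(-x)sin(2x) - 2exp(-18t)exp(-x)sin(3x)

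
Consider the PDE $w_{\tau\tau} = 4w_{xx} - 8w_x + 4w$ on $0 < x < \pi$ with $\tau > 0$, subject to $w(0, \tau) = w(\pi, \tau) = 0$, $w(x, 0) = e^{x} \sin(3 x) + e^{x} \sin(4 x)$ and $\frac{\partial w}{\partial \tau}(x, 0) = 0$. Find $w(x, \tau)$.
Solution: Substitute $w = e^{x}u$, i.e. $u = e^{-x}w$.
By the product rule, $w_x = e^{x}(u_x + u)$, $w_{xx} = e^{x}(u_{xx} + 2u_x + u)$, $w_{\tau\tau} = e^{x}u_{\tau\tau}$.
Substituting into the PDE and dividing by $e^{x}$: $u_{\tau\tau} = 4(u_{xx} + 2u_x + u) - 8(u_x + u) + 4u$.
The lower-order terms cancel, leaving the standard wave equation $u_{\tau\tau} = 4u_{xx}$.
Initial data for $u$: $u(x,0) = e^{-x}w(x,0) = \sin(3 x) + \sin(4 x)$; $u_{\tau}(x,0) = e^{-x}w_{\tau}(x,0) = 0$. The boundary conditions carry over: $u(0,\tau) = u(\pi,\tau) = 0$.
Solve for $u$:
  Using separation of variables $u = X(x)T(\tau)$:
  Eigenfunctions: $\sin(nx)$, $n = 1, 2, 3, \ldots$
  General solution: $u(x, \tau) = \sum [A_n \cos(2n \tau) + B_n \sin(2n \tau)] \sin(nx)$
  From $u(x,0) = \sin(3 x) + \sin(4 x)$: $A_3=1, A_4=1$. From $u_{\tau}(x,0) = 0$: all $B_n = 0$.
Hence $u(x,\tau) = \sin(3 x) \cos(6 \tau) + \sin(4 x) \cos(8 \tau)$.
Transform back: $w(x,\tau) = e^{x}u(x,\tau)$.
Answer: $w(x, \tau) = e^{x} \sin(3 x) \cos(6 \tau) + e^{x} \sin(4 x) \cos(8 \tau)$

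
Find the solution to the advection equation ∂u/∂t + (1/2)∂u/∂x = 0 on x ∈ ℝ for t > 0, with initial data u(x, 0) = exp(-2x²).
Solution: By method of characteristics (waves move right with speed 1/2):
Along characteristics x - (1/2)t = const, u is constant, so u(x,t) = f(x - (1/2)t) with f = u(·, 0).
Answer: u(x, t) = exp(-2(-t/2 + x)²)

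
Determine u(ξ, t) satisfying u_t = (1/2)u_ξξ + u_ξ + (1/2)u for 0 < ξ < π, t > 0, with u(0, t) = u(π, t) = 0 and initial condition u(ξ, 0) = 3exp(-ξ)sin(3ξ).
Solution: Substitute u = exp(-ξ)w, i.e. w = exp(ξ)u.
By the product rule, u_ξ = exp(-ξ)(w_ξ - w), u_ξξ = exp(-ξ)(w_ξξ - 2w_ξ + w), u_t = exp(-ξ)w_t.
Substituting into the PDE and dividing by exp(-ξ): w_t = (1/2)(w_ξξ - 2w_ξ + w) + (w_ξ - w) + (1/2)w.
The lower-order terms cancel, leaving the standard heat equation w_t = (1/2)w_ξξ.
Initial data for w: w(ξ,0) = exp(ξ)u(ξ,0) = 3sin(3ξ). The boundary conditions carry over: w(0,t) = w(π,t) = 0.
Solve for w:
  Using separation of variables w = X(ξ)T(t):
  Eigenfunctions: sin(nξ), n = 1, 2, 3, ...
  General solution: w(ξ, t) = Σ c_n sin(nξ) exp(-n² t/2)
  Matching w(ξ,0) = 3sin(3ξ) term by term: c_3=3.
Hence w(ξ,t) = 3exp(-9t/2)sin(3ξ).
Transform back: u(ξ,t) = exp(-ξ)w(ξ,t).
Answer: u(ξ, t) = 3exp(-9t/2)exp(-ξ)sin(3ξ)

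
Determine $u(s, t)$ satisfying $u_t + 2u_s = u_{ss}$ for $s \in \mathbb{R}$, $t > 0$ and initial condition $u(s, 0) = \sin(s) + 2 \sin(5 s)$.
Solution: Change to a moving frame: let $\eta = s - 2t$, $\sigma = t$ and write $u(s,t) = w(\eta,\sigma)$.
By the chain rule $u_t = w_{\sigma} - 2w_{\eta}$, $u_s = w_{\eta}$, $u_{ss} = w_{\eta\eta}$.
Then $u_t + 2u_s = w_{\sigma}$: the advection term cancels and the PDE becomes the heat equation $w_{\sigma} = w_{\eta\eta}$ on $\eta \in \mathbb{R}$.
Initial data: $w(\eta,0) = u(\eta,0) = \sin(\eta) + 2 \sin(5 \eta)$.
On $\eta \in \mathbb{R}$ each mode satisfies $(\sin(n\eta))'' = -n^2 \sin(n\eta)$, so $e^{-n^2\sigma} \sin(n\eta)$ solves the heat equation; by superposition $w(\eta,\sigma) = \sum c_n e^{-n^2\sigma} \sin(n\eta)$.
Reading off the coefficients: $c_1=1, c_5=2$, so $w(\eta,\sigma) = e^{-\sigma} \sin(\eta) + 2 e^{-25 \sigma} \sin(5 \eta)$.
Substituting back $\eta = s - 2t$, $\sigma = t$: $u(s,t) = w(s - 2t, t)$.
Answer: $u(s, t) = e^{-t} \sin(s - 2 t) + 2 e^{-25 t} \sin(5 s - 10 t)$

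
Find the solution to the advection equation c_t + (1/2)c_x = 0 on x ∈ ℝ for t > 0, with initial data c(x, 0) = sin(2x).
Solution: By method of characteristics (waves move right with speed 1/2):
Along characteristics x - (1/2)t = const, c is constant, so c(x,t) = f(x - (1/2)t) with f = c(·, 0).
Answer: c(x, t) = -sin(t - 2x)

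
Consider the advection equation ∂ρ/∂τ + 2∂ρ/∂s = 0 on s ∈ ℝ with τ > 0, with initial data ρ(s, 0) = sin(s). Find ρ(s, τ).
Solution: By characteristics (ds/dτ = 2), ρ(s,τ) = f(s - 2τ) with f = ρ(·, 0).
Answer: ρ(s, τ) = sin(s - 2τ)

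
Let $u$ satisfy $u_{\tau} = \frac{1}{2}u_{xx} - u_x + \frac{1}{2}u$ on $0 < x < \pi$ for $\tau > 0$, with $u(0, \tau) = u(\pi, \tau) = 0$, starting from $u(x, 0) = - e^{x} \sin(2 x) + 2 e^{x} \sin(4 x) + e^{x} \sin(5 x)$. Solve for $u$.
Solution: Substitute $u = e^{x}w$.
Then $u_x = e^{x}(w_x + w)$, $u_{xx} = e^{x}(w_{xx} + 2w_x + w)$, $u_{\tau} = e^{x}w_{\tau}$; substituting and dividing by $e^{x}$, the lower-order terms cancel: $w_{\tau} = \frac{1}{2}w_{xx}$ (standard heat equation).
Data for $w$: $w(x,0) = e^{-x}u(x,0) = - \sin(2 x) + 2 \sin(4 x) + \sin(5 x)$. The boundary conditions carry over: $w(0,\tau) = w(\pi,\tau) = 0$.
Separating variables: $w = \sum c_n e^{-n^2\tau/2} \sin(nx)$. From $w(x,0) = - \sin(2 x) + 2 \sin(4 x) + \sin(5 x)$: $c_2=-1, c_4=2, c_5=1$.
So $w(x,\tau) = - e^{-2 \tau} \sin(2 x) + 2 e^{-8 \tau} \sin(4 x) + e^{-25 \tau/2} \sin(5 x)$, and $u(x,\tau) = e^{x}w(x,\tau)$.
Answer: $u(x, \tau) = - e^{-2 \tau} e^{x} \sin(2 x) + 2 e^{-8 \tau} e^{x} \sin(4 x) + e^{-25 \tau/2} e^{x} \sin(5 x)$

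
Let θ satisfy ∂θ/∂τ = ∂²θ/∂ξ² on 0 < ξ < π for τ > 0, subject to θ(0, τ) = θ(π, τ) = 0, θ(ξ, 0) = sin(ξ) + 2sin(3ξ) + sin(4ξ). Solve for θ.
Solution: Separating variables: θ = Σ c_n exp(-n²τ) sin(nξ). From θ(ξ,0) = sin(ξ) + 2sin(3ξ) + sin(4ξ): c_1=1, c_3=2, c_4=1.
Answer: θ(ξ, τ) = exp(-τ)sin(ξ) + 2exp(-9τ)sin(3ξ) + exp(-16τ)sin(4ξ)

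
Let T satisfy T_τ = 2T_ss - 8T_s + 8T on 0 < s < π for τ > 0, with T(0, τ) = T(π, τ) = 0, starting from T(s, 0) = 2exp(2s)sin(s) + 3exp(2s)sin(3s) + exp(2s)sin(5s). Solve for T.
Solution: Substitute T = exp(2s)u, i.e. u = exp(-2s)T.
By the product rule, T_s = exp(2s)(u_s + 2u), T_ss = exp(2s)(u_ss + 4u_s + 4u), T_τ = exp(2s)u_τ.
Substituting into the PDE and dividing by exp(2s): u_τ = 2(u_ss + 4u_s + 4u) - 8(u_s + 2u) + 8u.
The lower-order terms cancel, leaving the standard heat equation u_τ = 2u_ss.
Initial data for u: u(s,0) = exp(-2s)T(s,0) = 2sin(s) + 3sin(3s) + sin(5s). The boundary conditions carry over: u(0,τ) = u(π,τ) = 0.
Solve for u:
  Using separation of variables u = X(s)G(τ):
  Eigenfunctions: sin(ns), n = 1, 2, 3, ...
  General solution: u(s, τ) = Σ c_n sin(ns) exp(-2n² τ)
  Matching u(s,0) = 2sin(s) + 3sin(3s) + sin(5s) term by term: c_1=2, c_3=3, c_5=1.
Hence u(s,τ) = 2exp(-2τ)sin(s) + 3exp(-18τ)sin(3s) + exp(-50τ)sin(5s).
Transform back: T(s,τ) = exp(2s)u(s,τ).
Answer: T(s, τ) = 2exp(2s)exp(-2τ)sin(s) + 3exp(2s)exp(-18τ)sin(3s) + exp(2s)exp(-50τ)sin(5s)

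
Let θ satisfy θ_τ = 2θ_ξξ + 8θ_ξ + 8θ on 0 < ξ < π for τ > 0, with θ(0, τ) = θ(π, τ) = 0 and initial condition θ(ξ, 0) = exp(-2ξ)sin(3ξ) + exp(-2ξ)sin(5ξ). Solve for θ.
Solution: Substitute θ = exp(-2ξ)u.
Then θ_ξ = exp(-2ξ)(u_ξ - 2u), θ_ξξ = exp(-2ξ)(u_ξξ - 4u_ξ + 4u), θ_τ = exp(-2ξ)u_τ; substituting and dividing by exp(-2ξ), the lower-order terms cancel: u_τ = 2u_ξξ (standard heat equation).
Data for u: u(ξ,0) = exp(2ξ)θ(ξ,0) = sin(3ξ) + sin(5ξ). The boundary conditions carry over: u(0,τ) = u(π,τ) = 0.
Separating variables: u = Σ c_n exp(-2n²τ) sin(nξ). From u(ξ,0) = sin(3ξ) + sin(5ξ): c_3=1, c_5=1.
So u(ξ,τ) = exp(-18τ)sin(3ξ) + exp(-50τ)sin(5ξ), and θ(ξ,τ) = exp(-2ξ)u(ξ,τ).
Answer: θ(ξ, τ) = exp(-2ξ)exp(-18τ)sin(3ξ) + exp(-2ξ)exp(-50τ)sin(5ξ)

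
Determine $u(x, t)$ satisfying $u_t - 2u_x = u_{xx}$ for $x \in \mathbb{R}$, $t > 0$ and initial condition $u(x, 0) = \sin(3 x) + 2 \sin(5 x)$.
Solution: Moving frame: $\eta = x + 2t$, $\sigma = t$, $u = w(\eta,\sigma)$, so $u_t = w_{\sigma} + 2w_{\eta}$ and $u_{xx} = w_{\eta\eta}$.
Hence $u_t - 2u_x = w_{\sigma}$ and the PDE becomes the heat equation $w_{\sigma} = w_{\eta\eta}$ on $\eta \in \mathbb{R}$.
Initial data: $w(\eta,0) = u(\eta,0) = \sin(3 \eta) + 2 \sin(5 \eta)$. Each mode $\sin(n\eta)$ decays as $e^{-n^2\sigma}$ on $\mathbb{R}$, so $w(\eta,\sigma) = \sum c_n e^{-n^2\sigma} \sin(n\eta)$ with $c_3=1, c_5=2$: $w(\eta,\sigma) = e^{-9 \sigma} \sin(3 \eta) + 2 e^{-25 \sigma} \sin(5 \eta)$.
Substituting back: $u(x,t) = w(x + 2t, t)$.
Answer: $u(x, t) = e^{-9 t} \sin(6 t + 3 x) + 2 e^{-25 t} \sin(10 t + 5 x)$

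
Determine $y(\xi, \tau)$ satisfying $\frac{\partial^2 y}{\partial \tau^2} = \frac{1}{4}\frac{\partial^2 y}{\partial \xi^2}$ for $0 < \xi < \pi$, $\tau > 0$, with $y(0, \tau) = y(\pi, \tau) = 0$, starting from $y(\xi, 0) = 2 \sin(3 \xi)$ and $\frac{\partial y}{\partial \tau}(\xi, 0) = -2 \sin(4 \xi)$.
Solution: Separating variables: $y = \sum [A_n \cos(\omega_n \tau) + B_n \sin(\omega_n \tau)] \sin(n\xi)$, $\omega_n = n/2$. From ICs ($B_n$ = velocity coefficient / $\omega_n$): $A_3=2, B_4=-1$.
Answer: $y(\xi, \tau) = - \sin(2 \tau) \sin(4 \xi) + 2 \sin(3 \xi) \cos(3 \tau/2)$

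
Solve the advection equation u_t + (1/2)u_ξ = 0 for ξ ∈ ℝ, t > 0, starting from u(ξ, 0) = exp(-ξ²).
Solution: By method of characteristics (waves move right with speed 1/2):
Along characteristics ξ - (1/2)t = const, u is constant, so u(ξ,t) = f(ξ - (1/2)t) with f = u(·, 0).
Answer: u(ξ, t) = exp(-(-t/2 + ξ)²)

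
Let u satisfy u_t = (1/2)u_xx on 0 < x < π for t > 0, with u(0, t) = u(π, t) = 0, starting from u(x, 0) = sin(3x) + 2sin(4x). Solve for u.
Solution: Using separation of variables u = X(x)T(t):
Eigenfunctions: sin(nx), n = 1, 2, 3, ...
General solution: u(x, t) = Σ c_n sin(nx) exp(-n² t/2)
Matching u(x,0) = sin(3x) + 2sin(4x) term by term: c_3=1, c_4=2.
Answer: u(x, t) = 2exp(-8t)sin(4x) + exp(-9t/2)sin(3x)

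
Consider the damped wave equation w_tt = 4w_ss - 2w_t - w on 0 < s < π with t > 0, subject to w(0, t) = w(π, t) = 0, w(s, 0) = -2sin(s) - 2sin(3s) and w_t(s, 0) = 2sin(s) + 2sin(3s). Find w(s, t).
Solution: Substitute w = exp(-t)u, i.e. u = exp(t)w.
By the product rule, w_t = exp(-t)(u_t - u), w_tt = exp(-t)(u_tt - 2u_t + u), w_ss = exp(-t)u_ss.
Substituting into the PDE and dividing by exp(-t): u_tt - 2u_t + u = 4u_ss - 2(u_t - u) - u.
The lower-order terms cancel, leaving the standard wave equation u_tt = 4u_ss.
Initial data for u: u(s,0) = w(s,0) = -2sin(s) - 2sin(3s); u_t(s,0) = w_t(s,0) + w(s,0) = 0. The boundary conditions carry over: u(0,t) = u(π,t) = 0.
Solve for u:
  Using separation of variables u = X(s)T(t):
  Eigenfunctions: sin(ns), n = 1, 2, 3, ...
  General solution: u(s, t) = Σ [A_n cos(2n t) + B_n sin(2n t)] sin(ns)
  From u(s,0) = -2sin(s) - 2sin(3s): A_1=-2, A_3=-2. From u_t(s,0) = 0: all B_n = 0.
Hence u(s,t) = -2sin(s)cos(2t) - 2sin(3s)cos(6t).
Transform back: w(s,t) = exp(-t)u(s,t).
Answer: w(s, t) = -2exp(-t)sin(s)cos(2t) - 2exp(-t)sin(3s)cos(6t)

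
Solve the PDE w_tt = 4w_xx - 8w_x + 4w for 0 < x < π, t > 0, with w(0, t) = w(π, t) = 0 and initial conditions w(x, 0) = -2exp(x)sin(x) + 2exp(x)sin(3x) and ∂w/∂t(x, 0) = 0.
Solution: Substitute w = exp(x)u.
Then w_x = exp(x)(u_x + u), w_xx = exp(x)(u_xx + 2u_x + u), w_tt = exp(x)u_tt; substituting and dividing by exp(x), the lower-order terms cancel: u_tt = 4u_xx (standard wave equation).
Data for u: u(x,0) = exp(-x)w(x,0) = -2sin(x) + 2sin(3x); u_t(x,0) = exp(-x)w_t(x,0) = 0. The boundary conditions carry over: u(0,t) = u(π,t) = 0.
Separating variables: u = Σ [A_n cos(ω_n t) + B_n sin(ω_n t)] sin(nx), ω_n = 2n. From ICs: A_1=-2, A_3=2.
So u(x,t) = -2sin(x)cos(2t) + 2sin(3x)cos(6t), and w(x,t) = exp(x)u(x,t).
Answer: w(x, t) = -2exp(x)sin(x)cos(2t) + 2exp(x)sin(3x)cos(6t)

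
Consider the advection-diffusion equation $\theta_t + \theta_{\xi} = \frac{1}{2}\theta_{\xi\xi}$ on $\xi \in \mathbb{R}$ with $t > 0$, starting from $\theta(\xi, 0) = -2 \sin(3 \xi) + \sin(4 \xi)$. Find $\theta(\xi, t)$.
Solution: Moving frame: $\eta = \xi - t$, $\sigma = t$, $\theta = u(\eta,\sigma)$, so $\theta_t = u_{\sigma} - u_{\eta}$ and $\theta_{\xi\xi} = u_{\eta\eta}$.
Hence $\theta_t + \theta_{\xi} = u_{\sigma}$ and the PDE becomes the heat equation $u_{\sigma} = \frac{1}{2}u_{\eta\eta}$ on $\eta \in \mathbb{R}$.
Initial data: $u(\eta,0) = \theta(\eta,0) = -2 \sin(3 \eta) + \sin(4 \eta)$. Each mode $\sin(n\eta)$ decays as $e^{-n^2\sigma/2}$ on $\mathbb{R}$, so $u(\eta,\sigma) = \sum c_n e^{-n^2\sigma/2} \sin(n\eta)$ with $c_3=-2, c_4=1$: $u(\eta,\sigma) = e^{-8 \sigma} \sin(4 \eta) - 2 e^{-9 \sigma/2} \sin(3 \eta)$.
Substituting back: $\theta(\xi,t) = u(\xi - t, t)$.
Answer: $\theta(\xi, t) = e^{-8 t} \sin(4 \xi - 4 t) - 2 e^{-9 t/2} \sin(3 \xi - 3 t)$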